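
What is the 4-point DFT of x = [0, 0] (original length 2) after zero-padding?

Original 2-point DFT: [0, 0]
Zero-padded 4-point DFT provides frequency interpolation.

DFT_4([x, 0, ...]) = [0, 0, 0, 0]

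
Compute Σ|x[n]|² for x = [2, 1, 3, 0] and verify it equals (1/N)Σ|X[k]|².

Time domain:
Σ|x[n]|² = |2|² + |1|² + |3|² + |0|² = 14.0000

Frequency domain:
(1/4)Σ|X[k]|² = (1/4)(|6|² + |-1-1i|² + |4|² + |-1+1i|²) = (1/4)·56.0000 = 14.0000

Both sides agree, confirming Parseval's theorem.

Σ|x[n]|² = (1/N)Σ|X[k]|² = 14.0000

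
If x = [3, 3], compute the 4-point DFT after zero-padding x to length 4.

Original 2-point DFT: [6, 0]
Zero-padded 4-point DFT provides frequency interpolation.

DFT_4([x, 0, ...]) = [6, 3-3i, 0, 3+3i]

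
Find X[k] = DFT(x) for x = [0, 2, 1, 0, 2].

X[k] = Σ(n=0 to 4) x[n] · ω_5^(nk)
where ω_5 = e^(-2πi/5)

Computing each X[k]:
X[0] = 5
X[1] = 0.4271-0.5878i
X[2] = -2.9271+0.9511i
X[3] = -2.9271-0.9511i
X[4] = 0.4271+0.5878i

X = [5, 0.4271-0.5878i, -2.9271+0.9511i, -2.9271-0.9511i, 0.4271+0.5878i]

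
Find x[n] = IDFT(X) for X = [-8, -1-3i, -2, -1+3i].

x[n] = (1/4) Σ(k=0 to 3) X[k] · e^(2πikn/4)

Computing each x[n]:
x[0] = -3
x[1] = 0
x[2] = -2
x[3] = -3

x = [-3, 0, -2, -3]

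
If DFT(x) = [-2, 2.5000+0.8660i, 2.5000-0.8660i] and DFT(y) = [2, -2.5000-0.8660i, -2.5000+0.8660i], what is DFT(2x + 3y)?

By linearity: DFT(2x + 3y) = 2·DFT(x) + 3·DFT(y)
= 2·[-2, 2.5000+0.8660i, 2.5000-0.8660i] + 3·[2, -2.5000-0.8660i, -2.5000+0.8660i]

Computing element-wise:
Z[0] = 2·(-2) + 3·(2) = 2
Z[1] = 2·(2.5000+0.8660i) + 3·(-2.5000-0.8660i) = -2.5000-0.8660i
Z[2] = 2·(2.5000-0.8660i) + 3·(-2.5000+0.8660i) = -2.5000+0.8660i

DFT(2x + 3y) = 2·X + 3·Y = [2, -2.5000-0.8660i, -2.5000+0.8660i]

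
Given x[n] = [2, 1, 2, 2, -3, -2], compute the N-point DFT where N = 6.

X[k] = Σ(n=0 to 5) x[n] · ω_6^(nk)
where ω_6 = e^(-2πi/6)

Computing each X[k]:
X[0] = 2
X[1] = -6.9282i
X[2] = 5.0000+1.7321i
X[3] = 0
X[4] = 5.0000-1.7321i
X[5] = 6.9282i

X = [2, -6.9282i, 5.0000+1.7321i, 0, 5.0000-1.7321i, 6.9282i]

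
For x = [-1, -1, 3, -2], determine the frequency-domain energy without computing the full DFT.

Parseval: Σ|x[n]|² = (1/N)Σ|X[k]|², so Σ|X[k]|² = N·Σ|x[n]|² = 4·15.0000

Σ|X[k]|² = N·Σ|x[n]|² = 4·15.0000 = 60.0000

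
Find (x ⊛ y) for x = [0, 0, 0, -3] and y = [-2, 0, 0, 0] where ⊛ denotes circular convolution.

(x ⊛ y)[n] = Σ(m=0 to 3) x[m] · y[(n-m) mod 4]

Computing each output sample:
(x ⊛ y)[0] = 0
(x ⊛ y)[1] = 0
(x ⊛ y)[2] = 0
(x ⊛ y)[3] = 6

x ⊛ y = [0, 0, 0, 6]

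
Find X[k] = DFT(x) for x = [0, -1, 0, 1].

X[k] = Σ(n=0 to 3) x[n] · ω_4^(nk)
where ω_4 = e^(-2πi/4)

Computing each X[k]:
X[0] = 0
X[1] = 2i
X[2] = 0
X[3] = -2i

X = [0, 2i, 0, -2i]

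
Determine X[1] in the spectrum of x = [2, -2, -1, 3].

X[1] = Σ(n=0 to 3) x[n] · ω_4^(1n) where ω_4 = e^(-2πi/4)
= (2)·ω_4^0 + (-2)·ω_4^1 + (-1)·ω_4^2 + (3)·ω_4^3

X[1] = 3+5i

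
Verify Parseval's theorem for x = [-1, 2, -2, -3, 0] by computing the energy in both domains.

Time domain:
Σ|x[n]|² = |-1|² + |2|² + |-2|² + |-3|² + |0|² = 18.0000

Frequency domain:
(1/5)Σ|X[k]|² = (1/5)(|-4|² + |3.6631-2.4899i|² + |-4.1631-0.2245i|² + |-4.1631+0.2245i|² + |3.6631+2.4899i|²) = (1/5)·90.0000 = 18.0000

Both sides agree, confirming Parseval's theorem.

Σ|x[n]|² = (1/N)Σ|X[k]|² = 18.0000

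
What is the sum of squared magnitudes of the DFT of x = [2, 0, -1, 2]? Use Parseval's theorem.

Parseval: Σ|x[n]|² = (1/N)Σ|X[k]|², so Σ|X[k]|² = N·Σ|x[n]|² = 4·9.0000

Σ|X[k]|² = N·Σ|x[n]|² = 4·9.0000 = 36.0000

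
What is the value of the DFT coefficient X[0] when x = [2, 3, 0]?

X[0] = Σ(n=0 to 2) x[n] · ω_3^0 = Σ x[n]
= (2) + (3) + (0)

X[0] = 5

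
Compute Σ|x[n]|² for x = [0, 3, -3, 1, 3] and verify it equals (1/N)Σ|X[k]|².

Time domain:
Σ|x[n]|² = |0|² + |3|² + |-3|² + |1|² + |3|² = 28.0000

Frequency domain:
(1/5)Σ|X[k]|² = (1/5)(|4|² + |3.4721+2.3511i|² + |-5.4721-3.8042i|² + |-5.4721+3.8042i|² + |3.4721-2.3511i|²) = (1/5)·140.0000 = 28.0000

Both sides agree, confirming Parseval's theorem.

Σ|x[n]|² = (1/N)Σ|X[k]|² = 28.0000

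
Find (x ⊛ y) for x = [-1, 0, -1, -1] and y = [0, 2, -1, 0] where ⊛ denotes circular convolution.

(x ⊛ y)[n] = Σ(m=0 to 3) x[m] · y[(n-m) mod 4]

Computing each output sample:
(x ⊛ y)[0] = -1
(x ⊛ y)[1] = -1
(x ⊛ y)[2] = 1
(x ⊛ y)[3] = -2

x ⊛ y = [-1, -1, 1, -2]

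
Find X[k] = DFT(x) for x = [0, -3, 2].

X[k] = Σ(n=0 to 2) x[n] · ω_3^(nk)
where ω_3 = e^(-2πi/3)

Computing each X[k]:
X[0] = -1
X[1] = 0.5000+4.3301i
X[2] = 0.5000-4.3301i

X = [-1, 0.5000+4.3301i, 0.5000-4.3301i]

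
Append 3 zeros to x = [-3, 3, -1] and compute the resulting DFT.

Original 3-point DFT: [-1, -4.0000-3.4641i, -4.0000+3.4641i]
Zero-padded 6-point DFT provides frequency interpolation.

DFT_6([x, 0, ...]) = [-1, -1.0000-1.7321i, -4.0000-3.4641i, -7, -4.0000+3.4641i, -1.0000+1.7321i]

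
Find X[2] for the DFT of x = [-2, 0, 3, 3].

X[2] = Σ(n=0 to 3) x[n] · ω_4^(2n) where ω_4 = e^(-2πi/4)
= (-2)·ω_4^0 + (0)·ω_4^2 + (3)·ω_4^4 + (3)·ω_4^6

X[2] = -2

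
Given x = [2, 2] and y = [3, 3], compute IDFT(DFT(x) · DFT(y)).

(x ⊛ y)[n] = Σ(m=0 to 1) x[m] · y[(n-m) mod 2]

Computing each output sample:
(x ⊛ y)[0] = 12
(x ⊛ y)[1] = 12

x ⊛ y = [12, 12]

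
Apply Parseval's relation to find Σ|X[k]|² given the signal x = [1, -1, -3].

Parseval: Σ|x[n]|² = (1/N)Σ|X[k]|², so Σ|X[k]|² = N·Σ|x[n]|² = 3·11.0000

Σ|X[k]|² = N·Σ|x[n]|² = 3·11.0000 = 33.0000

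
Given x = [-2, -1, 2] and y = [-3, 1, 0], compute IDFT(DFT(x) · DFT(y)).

(x ⊛ y)[n] = Σ(m=0 to 2) x[m] · y[(n-m) mod 3]

Computing each output sample:
(x ⊛ y)[0] = 8
(x ⊛ y)[1] = 1
(x ⊛ y)[2] = -7

x ⊛ y = [8, 1, -7]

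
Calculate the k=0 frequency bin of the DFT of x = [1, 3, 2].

X[0] = Σ(n=0 to 2) x[n] · ω_3^0 = Σ x[n]
= (1) + (3) + (2)

X[0] = 6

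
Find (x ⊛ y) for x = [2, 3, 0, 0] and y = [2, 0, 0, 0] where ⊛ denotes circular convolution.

(x ⊛ y)[n] = Σ(m=0 to 3) x[m] · y[(n-m) mod 4]

Computing each output sample:
(x ⊛ y)[0] = 4
(x ⊛ y)[1] = 6
(x ⊛ y)[2] = 0
(x ⊛ y)[3] = 0

x ⊛ y = [4, 6, 0, 0]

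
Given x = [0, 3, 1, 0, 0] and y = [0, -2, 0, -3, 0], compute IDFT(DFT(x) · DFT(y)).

(x ⊛ y)[n] = Σ(m=0 to 4) x[m] · y[(n-m) mod 5]

Computing each output sample:
(x ⊛ y)[0] = -3
(x ⊛ y)[1] = 0
(x ⊛ y)[2] = -6
(x ⊛ y)[3] = -2
(x ⊛ y)[4] = -9

x ⊛ y = [-3, 0, -6, -2, -9]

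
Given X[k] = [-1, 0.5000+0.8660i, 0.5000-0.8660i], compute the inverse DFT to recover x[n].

x[n] = (1/3) Σ(k=0 to 2) X[k] · e^(2πikn/3)

Computing each x[n]:
x[0] = 0
x[1] = -1
x[2] = 0

x = [0, -1, 0]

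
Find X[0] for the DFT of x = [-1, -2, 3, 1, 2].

X[0] = Σ(n=0 to 4) x[n] · ω_5^0 = Σ x[n]
= (-1) + (-2) + (3) + (1) + (2)

X[0] = 3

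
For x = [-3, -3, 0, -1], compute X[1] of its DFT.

X[1] = Σ(n=0 to 3) x[n] · ω_4^(1n) where ω_4 = e^(-2πi/4)
= (-3)·ω_4^0 + (-3)·ω_4^1 + (0)·ω_4^2 + (-1)·ω_4^3

X[1] = -3+2i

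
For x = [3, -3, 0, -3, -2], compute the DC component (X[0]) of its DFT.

X[0] = Σ(n=0 to 4) x[n] · ω_5^0 = Σ x[n]
= (3) + (-3) + (0) + (-3) + (-2)

X[0] = -5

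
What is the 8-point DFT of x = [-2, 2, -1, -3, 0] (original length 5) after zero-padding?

Original 5-point DFT: [-4, 1.8541-3.0777i, -4.8541+0.7265i, -4.8541-0.7265i, 1.8541+3.0777i]
Zero-padded 8-point DFT provides frequency interpolation.

DFT_8([x, 0, ...]) = [-4, 1.5355+1.7071i, -1-5i, -5.5355-0.2929i, -2, -5.5355+0.2929i, -1+5i, 1.5355-1.7071i]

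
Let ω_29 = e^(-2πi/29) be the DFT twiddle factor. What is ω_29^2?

ω_29^2 = e^(-2πi·2/29)
= cos(-2π·2/29) + i·sin(-2π·2/29)
= cos(-4π/29) + i·sin(-4π/29)

ω_29^2 = cos(-4π/29) + i·sin(-4π/29) = 0.9076-0.4199i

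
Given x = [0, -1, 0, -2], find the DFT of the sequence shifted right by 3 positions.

Time shift by 3: X_shifted[k] = ω_4^(3k) · X[k]
Shifted x = [-1, 0, -2, 0]

DFT(x[n-3]) = [-3, 1, -3, 1]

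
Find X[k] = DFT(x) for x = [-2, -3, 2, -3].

X[k] = Σ(n=0 to 3) x[n] · ω_4^(nk)
where ω_4 = e^(-2πi/4)

Computing each X[k]:
X[0] = -6
X[1] = -4
X[2] = 6
X[3] = -4

X = [-6, -4, 6, -4]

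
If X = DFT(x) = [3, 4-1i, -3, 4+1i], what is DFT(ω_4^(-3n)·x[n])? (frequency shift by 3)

Modulation property: DFT(ω_4^(-3n)·x[n]) = X[(k-3) mod 4], so circularly shift X by 3 positions.

X[k-3] = [4-1i, -3, 4+1i, 3]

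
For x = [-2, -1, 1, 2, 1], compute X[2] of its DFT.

X[2] = Σ(n=0 to 4) x[n] · ω_5^(2n) where ω_5 = e^(-2πi/5)
= (-2)·ω_5^0 + (-1)·ω_5^2 + (1)·ω_5^4 + (2)·ω_5^6 + (1)·ω_5^8

X[2] = -1.0729+0.2245i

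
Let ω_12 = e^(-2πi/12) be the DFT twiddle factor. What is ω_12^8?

ω_12^8 = e^(-2πi·8/12)
= cos(-2π·8/12) + i·sin(-2π·8/12)
= cos(-16π/12) + i·sin(-16π/12)

ω_12^8 = cos(-16π/12) + i·sin(-16π/12) = -0.5000+0.8660i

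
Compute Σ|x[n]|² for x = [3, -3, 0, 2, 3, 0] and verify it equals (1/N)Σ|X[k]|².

Time domain:
Σ|x[n]|² = |3|² + |-3|² + |0|² + |2|² + |3|² + |0|² = 31.0000

Frequency domain:
(1/6)Σ|X[k]|² = (1/6)(|5|² + |-2.0000+5.1962i|² + |5|² + |7|² + |5|² + |-2.0000-5.1962i|²) = (1/6)·186.0000 = 31.0000

Both sides agree, confirming Parseval's theorem.

Σ|x[n]|² = (1/N)Σ|X[k]|² = 31.0000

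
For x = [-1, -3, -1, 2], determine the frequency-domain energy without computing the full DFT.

Parseval: Σ|x[n]|² = (1/N)Σ|X[k]|², so Σ|X[k]|² = N·Σ|x[n]|² = 4·15.0000

Σ|X[k]|² = N·Σ|x[n]|² = 4·15.0000 = 60.0000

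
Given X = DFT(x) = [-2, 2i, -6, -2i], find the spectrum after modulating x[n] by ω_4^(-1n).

Modulation property: DFT(ω_4^(-1n)·x[n]) = X[(k-1) mod 4], so circularly shift X by 1 positions.

X[k-1] = [-2i, -2, 2i, -6]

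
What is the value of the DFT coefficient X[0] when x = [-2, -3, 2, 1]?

X[0] = Σ(n=0 to 3) x[n] · ω_4^0 = Σ x[n]
= (-2) + (-3) + (2) + (1)

X[0] = -2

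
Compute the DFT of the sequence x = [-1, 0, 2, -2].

X[k] = Σ(n=0 to 3) x[n] · ω_4^(nk)
where ω_4 = e^(-2πi/4)

Computing each X[k]:
X[0] = -1
X[1] = -3-2i
X[2] = 3
X[3] = -3+2i

X = [-1, -3-2i, 3, -3+2i]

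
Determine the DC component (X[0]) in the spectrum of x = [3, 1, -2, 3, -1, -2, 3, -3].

X[0] = Σ(n=0 to 7) x[n] · ω_8^0 = Σ x[n]
= (3) + (1) + (-2) + (3) + (-1) + (-2) + (3) + (-3)

X[0] = 2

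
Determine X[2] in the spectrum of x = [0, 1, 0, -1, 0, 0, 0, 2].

X[2] = Σ(n=0 to 7) x[n] · ω_8^(2n) where ω_8 = e^(-2πi/8)
= (0)·ω_8^0 + (1)·ω_8^2 + (0)·ω_8^4 + (-1)·ω_8^6 + (0)·ω_8^8 + (0)·ω_8^10 + (0)·ω_8^12 + (2)·ω_8^14

X[2] = 0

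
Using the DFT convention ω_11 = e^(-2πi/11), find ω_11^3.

ω_11^3 = e^(-2πi·3/11)
= cos(-2π·3/11) + i·sin(-2π·3/11)
= cos(-6π/11) + i·sin(-6π/11)

ω_11^3 = cos(-6π/11) + i·sin(-6π/11) = -0.1423-0.9898i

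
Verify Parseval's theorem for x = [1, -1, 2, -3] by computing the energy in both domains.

Time domain:
Σ|x[n]|² = |1|² + |-1|² + |2|² + |-3|² = 15.0000

Frequency domain:
(1/4)Σ|X[k]|² = (1/4)(|-1|² + |-1-2i|² + |7|² + |-1+2i|²) = (1/4)·60.0000 = 15.0000

Both sides agree, confirming Parseval's theorem.

Σ|x[n]|² = (1/N)Σ|X[k]|² = 15.0000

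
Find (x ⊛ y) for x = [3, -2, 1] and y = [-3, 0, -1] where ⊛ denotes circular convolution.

(x ⊛ y)[n] = Σ(m=0 to 2) x[m] · y[(n-m) mod 3]

Computing each output sample:
(x ⊛ y)[0] = -7
(x ⊛ y)[1] = 5
(x ⊛ y)[2] = -6

x ⊛ y = [-7, 5, -6]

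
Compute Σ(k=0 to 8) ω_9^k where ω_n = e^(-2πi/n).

Sum of all nth roots of unity equals 0 for n > 1 (geometric series with r ≠ 1).

0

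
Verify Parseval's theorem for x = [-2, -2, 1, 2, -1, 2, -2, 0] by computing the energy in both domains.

Time domain:
Σ|x[n]|² = |-2|² + |-2|² + |1|² + |2|² + |-1|² + |2|² + |-2|² + |0|² = 22.0000

Frequency domain:
(1/8)Σ|X[k]|² = (1/8)(|-2|² + |-5.2426-1.5858i|² + |-2+2i|² + |3.2426+4.4142i|² + |-6|² + |3.2426-4.4142i|² + |-2-2i|² + |-5.2426+1.5858i|²) = (1/8)·176.0000 = 22.0000

Both sides agree, confirming Parseval's theorem.

Σ|x[n]|² = (1/N)Σ|X[k]|² = 22.0000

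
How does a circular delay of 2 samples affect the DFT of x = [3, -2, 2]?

Time shift by 2: X_shifted[k] = ω_3^(2k) · X[k]
Shifted x = [-2, 2, 3]

DFT(x[n-2]) = [3, -4.5000+0.8660i, -4.5000-0.8660i]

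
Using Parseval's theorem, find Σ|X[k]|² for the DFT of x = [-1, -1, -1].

Parseval: Σ|x[n]|² = (1/N)Σ|X[k]|², so Σ|X[k]|² = N·Σ|x[n]|² = 3·3.0000

Σ|X[k]|² = N·Σ|x[n]|² = 3·3.0000 = 9.0000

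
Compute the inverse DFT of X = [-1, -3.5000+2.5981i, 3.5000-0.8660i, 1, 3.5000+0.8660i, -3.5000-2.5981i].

x[n] = (1/6) Σ(k=0 to 5) X[k] · e^(2πikn/6)

Computing each x[n]:
x[0] = 0
x[1] = -2
x[2] = -1
x[3] = 2
x[4] = 1
x[5] = -1

x = [0, -2, -1, 2, 1, -1]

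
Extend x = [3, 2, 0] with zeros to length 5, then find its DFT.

Original 3-point DFT: [5, 2.0000-1.7321i, 2.0000+1.7321i]
Zero-padded 5-point DFT provides frequency interpolation.

DFT_5([x, 0, ...]) = [5, 3.6180-1.9021i, 1.3820-1.1756i, 1.3820+1.1756i, 3.6180+1.9021i]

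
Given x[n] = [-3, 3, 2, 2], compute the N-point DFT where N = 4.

X[k] = Σ(n=0 to 3) x[n] · ω_4^(nk)
where ω_4 = e^(-2πi/4)

Computing each X[k]:
X[0] = 4
X[1] = -5-1i
X[2] = -6
X[3] = -5+1i

X = [4, -5-1i, -6, -5+1i]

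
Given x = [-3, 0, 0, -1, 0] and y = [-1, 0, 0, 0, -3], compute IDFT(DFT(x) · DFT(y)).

(x ⊛ y)[n] = Σ(m=0 to 4) x[m] · y[(n-m) mod 5]

Computing each output sample:
(x ⊛ y)[0] = 3
(x ⊛ y)[1] = 0
(x ⊛ y)[2] = 3
(x ⊛ y)[3] = 1
(x ⊛ y)[4] = 9

x ⊛ y = [3, 0, 3, 1, 9]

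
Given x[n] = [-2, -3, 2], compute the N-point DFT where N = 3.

X[k] = Σ(n=0 to 2) x[n] · ω_3^(nk)
where ω_3 = e^(-2πi/3)

Computing each X[k]:
X[0] = -3
X[1] = -1.5000+4.3301i
X[2] = -1.5000-4.3301i

X = [-3, -1.5000+4.3301i, -1.5000-4.3301i]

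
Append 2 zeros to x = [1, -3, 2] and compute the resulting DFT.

Original 3-point DFT: [0, 1.5000+4.3301i, 1.5000-4.3301i]
Zero-padded 5-point DFT provides frequency interpolation.

DFT_5([x, 0, ...]) = [0, -1.5451+1.6776i, 4.0451+3.6655i, 4.0451-3.6655i, -1.5451-1.6776i]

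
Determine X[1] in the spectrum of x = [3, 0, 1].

X[1] = Σ(n=0 to 2) x[n] · ω_3^(1n) where ω_3 = e^(-2πi/3)
= (3)·ω_3^0 + (0)·ω_3^1 + (1)·ω_3^2

X[1] = 2.5000+0.8660i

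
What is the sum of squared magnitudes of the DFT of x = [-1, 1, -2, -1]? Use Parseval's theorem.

Parseval: Σ|x[n]|² = (1/N)Σ|X[k]|², so Σ|X[k]|² = N·Σ|x[n]|² = 4·7.0000

Σ|X[k]|² = N·Σ|x[n]|² = 4·7.0000 = 28.0000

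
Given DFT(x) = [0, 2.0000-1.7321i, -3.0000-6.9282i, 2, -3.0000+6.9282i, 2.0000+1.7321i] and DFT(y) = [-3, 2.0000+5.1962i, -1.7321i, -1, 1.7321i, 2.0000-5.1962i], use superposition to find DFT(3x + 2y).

By linearity: DFT(3x + 2y) = 3·DFT(x) + 2·DFT(y)
= 3·[0, 2.0000-1.7321i, -3.0000-6.9282i, 2, -3.0000+6.9282i, 2.0000+1.7321i] + 2·[-3, 2.0000+5.1962i, -1.7321i, -1, 1.7321i, 2.0000-5.1962i]

Computing element-wise:
Z[0] = 3·(0) + 2·(-3) = -6
Z[1] = 3·(2.0000-1.7321i) + 2·(2.0000+5.1962i) = 10.0000+5.1961i
Z[2] = 3·(-3.0000-6.9282i) + 2·(-1.7321i) = -9.0000-24.2488i
Z[3] = 3·(2) + 2·(-1) = 4
Z[4] = 3·(-3.0000+6.9282i) + 2·(1.7321i) = -9.0000+24.2488i
Z[5] = 3·(2.0000+1.7321i) + 2·(2.0000-5.1962i) = 10.0000-5.1961i

DFT(3x + 2y) = 3·X + 2·Y = [-6, 10.0000+5.1961i, -9.0000-24.2488i, 4, -9.0000+24.2488i, 10.0000-5.1961i]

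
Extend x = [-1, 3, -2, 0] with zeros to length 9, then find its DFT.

Original 4-point DFT: [0, 1-3i, -6, 1+3i]
Zero-padded 9-point DFT provides frequency interpolation.

DFT_9([x, 0, ...]) = [0, 0.9508+0.0413i, 1.4003-2.2704i, -1.5000-4.3301i, -5.3512-2.3116i, -5.3512+2.3116i, -1.5000+4.3301i, 1.4003+2.2704i, 0.9508-0.0413i]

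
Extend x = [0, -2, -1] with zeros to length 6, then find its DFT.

Original 3-point DFT: [-3, 1.5000+0.8660i, 1.5000-0.8660i]
Zero-padded 6-point DFT provides frequency interpolation.

DFT_6([x, 0, ...]) = [-3, -0.5000+2.5981i, 1.5000+0.8660i, 1, 1.5000-0.8660i, -0.5000-2.5981i]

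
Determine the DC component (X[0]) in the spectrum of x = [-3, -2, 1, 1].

X[0] = Σ(n=0 to 3) x[n] · ω_4^0 = Σ x[n]
= (-3) + (-2) + (1) + (1)

X[0] = -3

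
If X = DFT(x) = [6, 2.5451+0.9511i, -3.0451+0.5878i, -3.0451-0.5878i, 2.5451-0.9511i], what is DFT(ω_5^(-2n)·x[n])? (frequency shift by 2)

Modulation property: DFT(ω_5^(-2n)·x[n]) = X[(k-2) mod 5], so circularly shift X by 2 positions.

X[k-2] = [-3.0451-0.5878i, 2.5451-0.9511i, 6, 2.5451+0.9511i, -3.0451+0.5878i]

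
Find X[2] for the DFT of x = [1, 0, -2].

X[2] = Σ(n=0 to 2) x[n] · ω_3^(2n) where ω_3 = e^(-2πi/3)
= (1)·ω_3^0 + (0)·ω_3^2 + (-2)·ω_3^4

X[2] = 2.0000+1.7321i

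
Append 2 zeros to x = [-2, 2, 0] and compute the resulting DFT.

Original 3-point DFT: [0, -3.0000-1.7321i, -3.0000+1.7321i]
Zero-padded 5-point DFT provides frequency interpolation.

DFT_5([x, 0, ...]) = [0, -1.3820-1.9021i, -3.6180-1.1756i, -3.6180+1.1756i, -1.3820+1.9021i]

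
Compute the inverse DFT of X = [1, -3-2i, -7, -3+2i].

x[n] = (1/4) Σ(k=0 to 3) X[k] · e^(2πikn/4)

Computing each x[n]:
x[0] = -3
x[1] = 3
x[2] = 0
x[3] = 1

x = [-3, 3, 0, 1]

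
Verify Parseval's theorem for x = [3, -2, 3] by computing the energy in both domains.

Time domain:
Σ|x[n]|² = |3|² + |-2|² + |3|² = 22.0000

Frequency domain:
(1/3)Σ|X[k]|² = (1/3)(|4|² + |2.5000+4.3301i|² + |2.5000-4.3301i|²) = (1/3)·66.0000 = 22.0000

Both sides agree, confirming Parseval's theorem.

Σ|x[n]|² = (1/N)Σ|X[k]|² = 22.0000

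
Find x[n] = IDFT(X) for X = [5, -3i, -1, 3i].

x[n] = (1/4) Σ(k=0 to 3) X[k] · e^(2πikn/4)

Computing each x[n]:
x[0] = 1
x[1] = 3
x[2] = 1
x[3] = 0

x = [1, 3, 1, 0]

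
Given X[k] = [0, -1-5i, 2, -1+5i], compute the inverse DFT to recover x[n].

x[n] = (1/4) Σ(k=0 to 3) X[k] · e^(2πikn/4)

Computing each x[n]:
x[0] = 0
x[1] = 2
x[2] = 1
x[3] = -3

x = [0, 2, 1, -3]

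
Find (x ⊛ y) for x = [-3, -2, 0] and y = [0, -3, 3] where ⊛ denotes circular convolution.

(x ⊛ y)[n] = Σ(m=0 to 2) x[m] · y[(n-m) mod 3]

Computing each output sample:
(x ⊛ y)[0] = -6
(x ⊛ y)[1] = 9
(x ⊛ y)[2] = -3

x ⊛ y = [-6, 9, -3]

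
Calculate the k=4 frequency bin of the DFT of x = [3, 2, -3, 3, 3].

X[4] = Σ(n=0 to 4) x[n] · ω_5^(4n) where ω_5 = e^(-2πi/5)
= (3)·ω_5^0 + (2)·ω_5^4 + (-3)·ω_5^8 + (3)·ω_5^12 + (3)·ω_5^16

X[4] = 4.5451-4.4778i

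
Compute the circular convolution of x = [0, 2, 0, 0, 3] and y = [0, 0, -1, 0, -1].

(x ⊛ y)[n] = Σ(m=0 to 4) x[m] · y[(n-m) mod 5]

Computing each output sample:
(x ⊛ y)[0] = -2
(x ⊛ y)[1] = -3
(x ⊛ y)[2] = 0
(x ⊛ y)[3] = -5
(x ⊛ y)[4] = 0

x ⊛ y = [-2, -3, 0, -5, 0]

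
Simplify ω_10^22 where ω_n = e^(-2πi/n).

Since ω_10^10 = 1, powers reduce modulo 10.
22 mod 10 = 2
So ω_10^22 = ω_10^2 = e^(-2πi·2/10)

ω_10^22 = ω_10^2 = 0.3090-0.9511i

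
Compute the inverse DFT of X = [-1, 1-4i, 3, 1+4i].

x[n] = (1/4) Σ(k=0 to 3) X[k] · e^(2πikn/4)

Computing each x[n]:
x[0] = 1
x[1] = 1
x[2] = 0
x[3] = -3

x = [1, 1, 0, -3]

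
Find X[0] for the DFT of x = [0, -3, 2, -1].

X[0] = Σ(n=0 to 3) x[n] · ω_4^0 = Σ x[n]
= (0) + (-3) + (2) + (-1)

X[0] = -2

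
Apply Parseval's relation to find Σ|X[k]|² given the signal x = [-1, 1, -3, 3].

Parseval: Σ|x[n]|² = (1/N)Σ|X[k]|², so Σ|X[k]|² = N·Σ|x[n]|² = 4·20.0000

Σ|X[k]|² = N·Σ|x[n]|² = 4·20.0000 = 80.0000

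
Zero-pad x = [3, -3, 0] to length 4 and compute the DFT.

Original 3-point DFT: [0, 4.5000+2.5981i, 4.5000-2.5981i]
Zero-padded 4-point DFT provides frequency interpolation.

DFT_4([x, 0, ...]) = [0, 3+3i, 6, 3-3i]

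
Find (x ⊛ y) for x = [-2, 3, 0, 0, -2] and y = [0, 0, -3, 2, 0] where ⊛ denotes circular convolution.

(x ⊛ y)[n] = Σ(m=0 to 4) x[m] · y[(n-m) mod 5]

Computing each output sample:
(x ⊛ y)[0] = 0
(x ⊛ y)[1] = 6
(x ⊛ y)[2] = 2
(x ⊛ y)[3] = -13
(x ⊛ y)[4] = 6

x ⊛ y = [0, 6, 2, -13, 6]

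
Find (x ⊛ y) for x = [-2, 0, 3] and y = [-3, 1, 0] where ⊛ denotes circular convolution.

(x ⊛ y)[n] = Σ(m=0 to 2) x[m] · y[(n-m) mod 3]

Computing each output sample:
(x ⊛ y)[0] = 9
(x ⊛ y)[1] = -2
(x ⊛ y)[2] = -9

x ⊛ y = [9, -2, -9]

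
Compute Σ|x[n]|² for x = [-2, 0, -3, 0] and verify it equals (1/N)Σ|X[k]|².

Time domain:
Σ|x[n]|² = |-2|² + |0|² + |-3|² + |0|² = 13.0000

Frequency domain:
(1/4)Σ|X[k]|² = (1/4)(|-5|² + |1|² + |-5|² + |1|²) = (1/4)·52.0000 = 13.0000

Both sides agree, confirming Parseval's theorem.

Σ|x[n]|² = (1/N)Σ|X[k]|² = 13.0000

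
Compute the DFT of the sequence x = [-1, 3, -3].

X[k] = Σ(n=0 to 2) x[n] · ω_3^(nk)
where ω_3 = e^(-2πi/3)

Computing each X[k]:
X[0] = -1
X[1] = -1.0000-5.1962i
X[2] = -1.0000+5.1962i

X = [-1, -1.0000-5.1962i, -1.0000+5.1962i]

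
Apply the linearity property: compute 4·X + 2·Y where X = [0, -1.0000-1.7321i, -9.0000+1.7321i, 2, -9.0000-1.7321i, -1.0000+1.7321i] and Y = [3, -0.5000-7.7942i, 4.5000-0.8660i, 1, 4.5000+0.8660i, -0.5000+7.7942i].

By linearity: DFT(4x + 2y) = 4·DFT(x) + 2·DFT(y)
= 4·[0, -1.0000-1.7321i, -9.0000+1.7321i, 2, -9.0000-1.7321i, -1.0000+1.7321i] + 2·[3, -0.5000-7.7942i, 4.5000-0.8660i, 1, 4.5000+0.8660i, -0.5000+7.7942i]

Computing element-wise:
Z[0] = 4·(0) + 2·(3) = 6
Z[1] = 4·(-1.0000-1.7321i) + 2·(-0.5000-7.7942i) = -5.0000-22.5168i
Z[2] = 4·(-9.0000+1.7321i) + 2·(4.5000-0.8660i) = -27.0000+5.1964i
Z[3] = 4·(2) + 2·(1) = 10
Z[4] = 4·(-9.0000-1.7321i) + 2·(4.5000+0.8660i) = -27.0000-5.1964i
Z[5] = 4·(-1.0000+1.7321i) + 2·(-0.5000+7.7942i) = -5.0000+22.5168i

DFT(4x + 2y) = 4·X + 2·Y = [6, -5.0000-22.5168i, -27.0000+5.1964i, 10, -27.0000-5.1964i, -5.0000+22.5168i]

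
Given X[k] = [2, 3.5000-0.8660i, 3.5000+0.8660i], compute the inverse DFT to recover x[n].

x[n] = (1/3) Σ(k=0 to 2) X[k] · e^(2πikn/3)

Computing each x[n]:
x[0] = 3
x[1] = 0
x[2] = -1

x = [3, 0, -1]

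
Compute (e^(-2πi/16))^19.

Since ω_16^16 = 1, powers reduce modulo 16.
19 mod 16 = 3
So ω_16^19 = ω_16^3 = e^(-2πi·3/16)

ω_16^19 = ω_16^3 = 0.3827-0.9239i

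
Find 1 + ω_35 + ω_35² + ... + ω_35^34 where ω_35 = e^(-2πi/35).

Sum of all nth roots of unity equals 0 for n > 1 (geometric series with r ≠ 1).

0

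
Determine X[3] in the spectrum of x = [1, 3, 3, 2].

X[3] = Σ(n=0 to 3) x[n] · ω_4^(3n) where ω_4 = e^(-2πi/4)
= (1)·ω_4^0 + (3)·ω_4^3 + (3)·ω_4^6 + (2)·ω_4^9

X[3] = -2+1i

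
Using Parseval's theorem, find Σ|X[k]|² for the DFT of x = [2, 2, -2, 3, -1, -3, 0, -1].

Parseval: Σ|x[n]|² = (1/N)Σ|X[k]|², so Σ|X[k]|² = N·Σ|x[n]|² = 8·32.0000

Σ|X[k]|² = N·Σ|x[n]|² = 8·32.0000 = 256.0000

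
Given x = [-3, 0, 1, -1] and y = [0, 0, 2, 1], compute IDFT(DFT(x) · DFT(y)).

(x ⊛ y)[n] = Σ(m=0 to 3) x[m] · y[(n-m) mod 4]

Computing each output sample:
(x ⊛ y)[0] = 2
(x ⊛ y)[1] = -1
(x ⊛ y)[2] = -7
(x ⊛ y)[3] = -3

x ⊛ y = [2, -1, -7, -3]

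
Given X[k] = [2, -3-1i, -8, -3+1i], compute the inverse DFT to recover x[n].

x[n] = (1/4) Σ(k=0 to 3) X[k] · e^(2πikn/4)

Computing each x[n]:
x[0] = -3
x[1] = 3
x[2] = 0
x[3] = 2

x = [-3, 3, 0, 2]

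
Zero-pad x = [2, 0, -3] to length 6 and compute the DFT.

Original 3-point DFT: [-1, 3.5000-2.5981i, 3.5000+2.5981i]
Zero-padded 6-point DFT provides frequency interpolation.

DFT_6([x, 0, ...]) = [-1, 3.5000+2.5981i, 3.5000-2.5981i, -1, 3.5000+2.5981i, 3.5000-2.5981i]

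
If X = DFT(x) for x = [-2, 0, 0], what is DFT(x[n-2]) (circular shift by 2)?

Time shift by 2: X_shifted[k] = ω_3^(2k) · X[k]
Shifted x = [0, 0, -2]

DFT(x[n-2]) = [-2, 1.0000-1.7321i, 1.0000+1.7321i]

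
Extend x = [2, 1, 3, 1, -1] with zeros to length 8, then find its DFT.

Original 5-point DFT: [6, -1.2361-3.0777i, 3.2361+0.7265i, 3.2361-0.7265i, -1.2361+3.0777i]
Zero-padded 8-point DFT provides frequency interpolation.

DFT_8([x, 0, ...]) = [6, 3.0000-4.4142i, -2, 3.0000+1.5858i, 2, 3.0000-1.5858i, -2, 3.0000+4.4142i]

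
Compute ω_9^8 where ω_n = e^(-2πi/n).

ω_9^8 = e^(-2πi·8/9)
= cos(-2π·8/9) + i·sin(-2π·8/9)
= cos(-16π/9) + i·sin(-16π/9)

ω_9^8 = cos(-16π/9) + i·sin(-16π/9) = 0.7660+0.6428i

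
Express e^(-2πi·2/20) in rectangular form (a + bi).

ω_20^2 = e^(-2πi·2/20)
= cos(-2π·2/20) + i·sin(-2π·2/20)
= cos(-4π/20) + i·sin(-4π/20)

ω_20^2 = cos(-4π/20) + i·sin(-4π/20) = 0.8090-0.5878i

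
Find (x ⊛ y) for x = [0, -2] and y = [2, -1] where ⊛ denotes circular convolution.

(x ⊛ y)[n] = Σ(m=0 to 1) x[m] · y[(n-m) mod 2]

Computing each output sample:
(x ⊛ y)[0] = 2
(x ⊛ y)[1] = -4

x ⊛ y = [2, -4]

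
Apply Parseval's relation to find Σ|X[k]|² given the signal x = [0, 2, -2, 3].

Parseval: Σ|x[n]|² = (1/N)Σ|X[k]|², so Σ|X[k]|² = N·Σ|x[n]|² = 4·17.0000

Σ|X[k]|² = N·Σ|x[n]|² = 4·17.0000 = 68.0000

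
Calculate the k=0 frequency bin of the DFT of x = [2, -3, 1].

X[0] = Σ(n=0 to 2) x[n] · ω_3^0 = Σ x[n]
= (2) + (-3) + (1)

X[0] = 0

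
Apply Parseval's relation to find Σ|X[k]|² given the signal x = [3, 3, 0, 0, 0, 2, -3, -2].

Parseval: Σ|x[n]|² = (1/N)Σ|X[k]|², so Σ|X[k]|² = N·Σ|x[n]|² = 8·35.0000

Σ|X[k]|² = N·Σ|x[n]|² = 8·35.0000 = 280.0000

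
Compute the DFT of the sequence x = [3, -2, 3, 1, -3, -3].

X[k] = Σ(n=0 to 5) x[n] · ω_6^(nk)
where ω_6 = e^(-2πi/6)

Computing each X[k]:
X[0] = -1
X[1] = -0.5000-6.0622i
X[2] = 6.5000+4.3301i
X[3] = 7
X[4] = 6.5000-4.3301i
X[5] = -0.5000+6.0622i

X = [-1, -0.5000-6.0622i, 6.5000+4.3301i, 7, 6.5000-4.3301i, -0.5000+6.0622i]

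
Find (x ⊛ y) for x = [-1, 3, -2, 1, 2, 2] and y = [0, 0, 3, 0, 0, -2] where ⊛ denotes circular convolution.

(x ⊛ y)[n] = Σ(m=0 to 5) x[m] · y[(n-m) mod 6]

Computing each output sample:
(x ⊛ y)[0] = 0
(x ⊛ y)[1] = 10
(x ⊛ y)[2] = -5
(x ⊛ y)[3] = 5
(x ⊛ y)[4] = -10
(x ⊛ y)[5] = 5

x ⊛ y = [0, 10, -5, 5, -10, 5]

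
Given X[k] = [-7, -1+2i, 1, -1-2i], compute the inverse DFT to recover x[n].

x[n] = (1/4) Σ(k=0 to 3) X[k] · e^(2πikn/4)

Computing each x[n]:
x[0] = -2
x[1] = -3
x[2] = -1
x[3] = -1

x = [-2, -3, -1, -1]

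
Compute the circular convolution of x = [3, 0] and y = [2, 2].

(x ⊛ y)[n] = Σ(m=0 to 1) x[m] · y[(n-m) mod 2]

Computing each output sample:
(x ⊛ y)[0] = 6
(x ⊛ y)[1] = 6

x ⊛ y = [6, 6]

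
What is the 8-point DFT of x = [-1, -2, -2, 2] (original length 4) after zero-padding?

Original 4-point DFT: [-3, 1+4i, -3, 1-4i]
Zero-padded 8-point DFT provides frequency interpolation.

DFT_8([x, 0, ...]) = [-3, -3.8284+2.0000i, 1+4i, 1.8284-2.0000i, -3, 1.8284+2.0000i, 1-4i, -3.8284-2.0000i]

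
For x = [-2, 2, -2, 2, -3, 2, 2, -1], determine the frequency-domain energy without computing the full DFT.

Parseval: Σ|x[n]|² = (1/N)Σ|X[k]|², so Σ|X[k]|² = N·Σ|x[n]|² = 8·34.0000

Σ|X[k]|² = N·Σ|x[n]|² = 8·34.0000 = 272.0000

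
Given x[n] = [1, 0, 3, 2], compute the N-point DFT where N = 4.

X[k] = Σ(n=0 to 3) x[n] · ω_4^(nk)
where ω_4 = e^(-2πi/4)

Computing each X[k]:
X[0] = 6
X[1] = -2+2i
X[2] = 2
X[3] = -2-2i

X = [6, -2+2i, 2, -2-2i]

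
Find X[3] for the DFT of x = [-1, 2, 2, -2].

X[3] = Σ(n=0 to 3) x[n] · ω_4^(3n) where ω_4 = e^(-2πi/4)
= (-1)·ω_4^0 + (2)·ω_4^3 + (2)·ω_4^6 + (-2)·ω_4^9

X[3] = -3+4i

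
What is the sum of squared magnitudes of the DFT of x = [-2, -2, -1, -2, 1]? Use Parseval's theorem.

Parseval: Σ|x[n]|² = (1/N)Σ|X[k]|², so Σ|X[k]|² = N·Σ|x[n]|² = 5·14.0000

Σ|X[k]|² = N·Σ|x[n]|² = 5·14.0000 = 70.0000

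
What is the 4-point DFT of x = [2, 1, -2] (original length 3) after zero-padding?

Original 3-point DFT: [1, 2.5000-2.5981i, 2.5000+2.5981i]
Zero-padded 4-point DFT provides frequency interpolation.

DFT_4([x, 0, ...]) = [1, 4-1i, -1, 4+1i]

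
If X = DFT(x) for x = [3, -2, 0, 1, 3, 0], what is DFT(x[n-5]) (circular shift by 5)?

Time shift by 5: X_shifted[k] = ω_6^(5k) · X[k]
Shifted x = [-2, 0, 1, 3, 0, 3]

DFT(x[n-5]) = [5, -4.0000+1.7321i, -1.0000+3.4641i, -7, -1.0000-3.4641i, -4.0000-1.7321i]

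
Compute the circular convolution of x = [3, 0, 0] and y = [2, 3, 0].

(x ⊛ y)[n] = Σ(m=0 to 2) x[m] · y[(n-m) mod 3]

Computing each output sample:
(x ⊛ y)[0] = 6
(x ⊛ y)[1] = 9
(x ⊛ y)[2] = 0

x ⊛ y = [6, 9, 0]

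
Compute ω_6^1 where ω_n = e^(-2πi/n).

ω_6^1 = e^(-2πi·1/6)
= cos(-2π·1/6) + i·sin(-2π·1/6)
= cos(-2π/6) + i·sin(-2π/6)

ω_6^1 = cos(-2π/6) + i·sin(-2π/6) = 0.5000-0.8660i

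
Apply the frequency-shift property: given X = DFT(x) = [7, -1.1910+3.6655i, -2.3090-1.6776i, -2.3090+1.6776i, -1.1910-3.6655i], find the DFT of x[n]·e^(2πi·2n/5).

Modulation property: DFT(ω_5^(-2n)·x[n]) = X[(k-2) mod 5], so circularly shift X by 2 positions.

X[k-2] = [-2.3090+1.6776i, -1.1910-3.6655i, 7, -1.1910+3.6655i, -2.3090-1.6776i]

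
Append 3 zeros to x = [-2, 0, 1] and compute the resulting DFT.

Original 3-point DFT: [-1, -2.5000+0.8660i, -2.5000-0.8660i]
Zero-padded 6-point DFT provides frequency interpolation.

DFT_6([x, 0, ...]) = [-1, -2.5000-0.8660i, -2.5000+0.8660i, -1, -2.5000-0.8660i, -2.5000+0.8660i]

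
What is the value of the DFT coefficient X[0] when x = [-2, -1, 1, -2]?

X[0] = Σ(n=0 to 3) x[n] · ω_4^0 = Σ x[n]
= (-2) + (-1) + (1) + (-2)

X[0] = -4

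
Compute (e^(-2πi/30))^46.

Since ω_30^30 = 1, powers reduce modulo 30.
46 mod 30 = 16
So ω_30^46 = ω_30^16 = e^(-2πi·16/30)

ω_30^46 = ω_30^16 = -0.9781+0.2079i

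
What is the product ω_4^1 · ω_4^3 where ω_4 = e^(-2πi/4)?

The primitive 4th roots of unity are ω_4^k for k coprime to 4: k ∈ {1, 3}
Their product equals the constant term of the cyclotomic polynomial Φ_4(x) up to sign.
For n ≥ 3, the product of all primitive nth roots of unity is 1. (For n=1 it is 1; for n=2 it is -1.)

1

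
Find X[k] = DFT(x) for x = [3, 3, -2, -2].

X[k] = Σ(n=0 to 3) x[n] · ω_4^(nk)
where ω_4 = e^(-2πi/4)

Computing each X[k]:
X[0] = 2
X[1] = 5-5i
X[2] = 0
X[3] = 5+5i

X = [2, 5-5i, 0, 5+5i]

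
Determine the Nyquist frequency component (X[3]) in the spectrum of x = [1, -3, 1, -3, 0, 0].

X[3] = Σ(n=0 to 5) x[n] · ω_6^(3n) where ω_6 = e^(-2πi/6)
= (1)·ω_6^0 + (-3)·ω_6^3 + (1)·ω_6^6 + (-3)·ω_6^9 + (0)·ω_6^12 + (0)·ω_6^15

X[3] = 8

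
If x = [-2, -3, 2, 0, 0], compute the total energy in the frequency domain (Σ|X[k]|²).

Parseval: Σ|x[n]|² = (1/N)Σ|X[k]|², so Σ|X[k]|² = N·Σ|x[n]|² = 5·17.0000

Σ|X[k]|² = N·Σ|x[n]|² = 5·17.0000 = 85.0000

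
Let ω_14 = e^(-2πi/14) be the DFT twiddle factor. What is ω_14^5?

ω_14^5 = e^(-2πi·5/14)
= cos(-2π·5/14) + i·sin(-2π·5/14)
= cos(-10π/14) + i·sin(-10π/14)

ω_14^5 = cos(-10π/14) + i·sin(-10π/14) = -0.6235-0.7818i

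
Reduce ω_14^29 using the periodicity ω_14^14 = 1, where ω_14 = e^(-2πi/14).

Since ω_14^14 = 1, powers reduce modulo 14.
29 mod 14 = 1
So ω_14^29 = ω_14^1 = e^(-2πi·1/14)

ω_14^29 = ω_14^1 = 0.9010-0.4339i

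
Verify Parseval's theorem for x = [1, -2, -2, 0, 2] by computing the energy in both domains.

Time domain:
Σ|x[n]|² = |1|² + |-2|² + |-2|² + |0|² + |2|² = 13.0000

Frequency domain:
(1/5)Σ|X[k]|² = (1/5)(|-1|² + |2.6180+4.9798i|² + |0.3820+0.4490i|² + |0.3820-0.4490i|² + |2.6180-4.9798i|²) = (1/5)·65.0000 = 13.0000

Both sides agree, confirming Parseval's theorem.

Σ|x[n]|² = (1/N)Σ|X[k]|² = 13.0000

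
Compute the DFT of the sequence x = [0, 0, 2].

X[k] = Σ(n=0 to 2) x[n] · ω_3^(nk)
where ω_3 = e^(-2πi/3)

Computing each X[k]:
X[0] = 2
X[1] = -1.0000+1.7321i
X[2] = -1.0000-1.7321i

X = [2, -1.0000+1.7321i, -1.0000-1.7321i]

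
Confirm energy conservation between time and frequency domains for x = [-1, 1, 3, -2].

Time domain:
Σ|x[n]|² = |-1|² + |1|² + |3|² + |-2|² = 15.0000

Frequency domain:
(1/4)Σ|X[k]|² = (1/4)(|1|² + |-4-3i|² + |3|² + |-4+3i|²) = (1/4)·60.0000 = 15.0000

Both sides agree, confirming Parseval's theorem.

Σ|x[n]|² = (1/N)Σ|X[k]|² = 15.0000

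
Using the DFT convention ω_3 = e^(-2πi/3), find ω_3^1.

ω_3^1 = e^(-2πi·1/3)
= cos(-2π·1/3) + i·sin(-2π·1/3)
= cos(-2π/3) + i·sin(-2π/3)

ω_3^1 = cos(-2π/3) + i·sin(-2π/3) = -0.5000-0.8660i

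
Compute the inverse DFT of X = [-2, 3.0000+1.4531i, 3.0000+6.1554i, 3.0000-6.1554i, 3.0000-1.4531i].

x[n] = (1/5) Σ(k=0 to 4) X[k] · e^(2πikn/5)

Computing each x[n]:
x[0] = 2
x[1] = -3
x[2] = 1
x[3] = -3
x[4] = 1

x = [2, -3, 1, -3, 1]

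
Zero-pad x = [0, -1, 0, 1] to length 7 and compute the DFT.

Original 4-point DFT: [0, 2i, 0, -2i]
Zero-padded 7-point DFT provides frequency interpolation.

DFT_7([x, 0, ...]) = [0, -1.5245+0.3479i, 0.8460+1.7568i, 0.6784-0.5410i, 0.6784+0.5410i, 0.8460-1.7568i, -1.5245-0.3479i]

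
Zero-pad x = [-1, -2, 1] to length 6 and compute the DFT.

Original 3-point DFT: [-2, -0.5000+2.5981i, -0.5000-2.5981i]
Zero-padded 6-point DFT provides frequency interpolation.

DFT_6([x, 0, ...]) = [-2, -2.5000+0.8660i, -0.5000+2.5981i, 2, -0.5000-2.5981i, -2.5000-0.8660i]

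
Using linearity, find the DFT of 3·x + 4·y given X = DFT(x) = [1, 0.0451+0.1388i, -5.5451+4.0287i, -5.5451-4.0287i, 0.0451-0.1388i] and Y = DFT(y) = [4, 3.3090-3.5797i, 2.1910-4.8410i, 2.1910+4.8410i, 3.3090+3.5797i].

By linearity: DFT(3x + 4y) = 3·DFT(x) + 4·DFT(y)
= 3·[1, 0.0451+0.1388i, -5.5451+4.0287i, -5.5451-4.0287i, 0.0451-0.1388i] + 4·[4, 3.3090-3.5797i, 2.1910-4.8410i, 2.1910+4.8410i, 3.3090+3.5797i]

Computing element-wise:
Z[0] = 3·(1) + 4·(4) = 19
Z[1] = 3·(0.0451+0.1388i) + 4·(3.3090-3.5797i) = 13.3713-13.9024i
Z[2] = 3·(-5.5451+4.0287i) + 4·(2.1910-4.8410i) = -7.8713-7.2779i
Z[3] = 3·(-5.5451-4.0287i) + 4·(2.1910+4.8410i) = -7.8713+7.2779i
Z[4] = 3·(0.0451-0.1388i) + 4·(3.3090+3.5797i) = 13.3713+13.9024i

DFT(3x + 4y) = 3·X + 4·Y = [19, 13.3713-13.9024i, -7.8713-7.2779i, -7.8713+7.2779i, 13.3713+13.9024i]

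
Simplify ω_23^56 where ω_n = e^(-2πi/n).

Since ω_23^23 = 1, powers reduce modulo 23.
56 mod 23 = 10
So ω_23^56 = ω_23^10 = e^(-2πi·10/23)

ω_23^56 = ω_23^10 = -0.9172-0.3984i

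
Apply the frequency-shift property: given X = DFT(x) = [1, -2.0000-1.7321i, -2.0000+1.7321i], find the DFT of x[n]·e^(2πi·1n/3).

Modulation property: DFT(ω_3^(-1n)·x[n]) = X[(k-1) mod 3], so circularly shift X by 1 positions.

X[k-1] = [-2.0000+1.7321i, 1, -2.0000-1.7321i]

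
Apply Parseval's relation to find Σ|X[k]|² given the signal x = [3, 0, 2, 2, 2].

Parseval: Σ|x[n]|² = (1/N)Σ|X[k]|², so Σ|X[k]|² = N·Σ|x[n]|² = 5·21.0000

Σ|X[k]|² = N·Σ|x[n]|² = 5·21.0000 = 105.0000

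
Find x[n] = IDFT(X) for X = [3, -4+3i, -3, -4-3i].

x[n] = (1/4) Σ(k=0 to 3) X[k] · e^(2πikn/4)

Computing each x[n]:
x[0] = -2
x[1] = 0
x[2] = 2
x[3] = 3

x = [-2, 0, 2, 3]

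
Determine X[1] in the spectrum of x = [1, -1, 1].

X[1] = Σ(n=0 to 2) x[n] · ω_3^(1n) where ω_3 = e^(-2πi/3)
= (1)·ω_3^0 + (-1)·ω_3^1 + (1)·ω_3^2

X[1] = 1.0000+1.7321i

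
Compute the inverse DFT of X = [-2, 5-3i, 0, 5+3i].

x[n] = (1/4) Σ(k=0 to 3) X[k] · e^(2πikn/4)

Computing each x[n]:
x[0] = 2
x[1] = 1
x[2] = -3
x[3] = -2

x = [2, 1, -3, -2]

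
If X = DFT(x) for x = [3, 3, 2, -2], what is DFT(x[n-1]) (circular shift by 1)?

Time shift by 1: X_shifted[k] = ω_4^(1k) · X[k]
Shifted x = [-2, 3, 3, 2]

DFT(x[n-1]) = [6, -5-1i, -4, -5+1i]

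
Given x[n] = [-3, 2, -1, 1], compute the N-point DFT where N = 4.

X[k] = Σ(n=0 to 3) x[n] · ω_4^(nk)
where ω_4 = e^(-2πi/4)

Computing each X[k]:
X[0] = -1
X[1] = -2-1i
X[2] = -7
X[3] = -2+1i

X = [-1, -2-1i, -7, -2+1i]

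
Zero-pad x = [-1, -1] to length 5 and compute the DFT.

Original 2-point DFT: [-2, 0]
Zero-padded 5-point DFT provides frequency interpolation.

DFT_5([x, 0, ...]) = [-2, -1.3090+0.9511i, -0.1910+0.5878i, -0.1910-0.5878i, -1.3090-0.9511i]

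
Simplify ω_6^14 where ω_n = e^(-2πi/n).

Since ω_6^6 = 1, powers reduce modulo 6.
14 mod 6 = 2
So ω_6^14 = ω_6^2 = e^(-2πi·2/6)

ω_6^14 = ω_6^2 = -0.5000-0.8660i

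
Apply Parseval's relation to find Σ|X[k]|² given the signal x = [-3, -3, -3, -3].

Parseval: Σ|x[n]|² = (1/N)Σ|X[k]|², so Σ|X[k]|² = N·Σ|x[n]|² = 4·36.0000

Σ|X[k]|² = N·Σ|x[n]|² = 4·36.0000 = 144.0000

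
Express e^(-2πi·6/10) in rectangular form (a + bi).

ω_10^6 = e^(-2πi·6/10)
= cos(-2π·6/10) + i·sin(-2π·6/10)
= cos(-12π/10) + i·sin(-12π/10)

ω_10^6 = cos(-12π/10) + i·sin(-12π/10) = -0.8090+0.5878i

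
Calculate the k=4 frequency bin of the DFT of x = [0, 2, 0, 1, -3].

X[4] = Σ(n=0 to 4) x[n] · ω_5^(4n) where ω_5 = e^(-2πi/5)
= (0)·ω_5^0 + (2)·ω_5^4 + (0)·ω_5^8 + (1)·ω_5^12 + (-3)·ω_5^16

X[4] = -1.1180+4.1675i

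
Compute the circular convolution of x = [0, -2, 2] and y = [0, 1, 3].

(x ⊛ y)[n] = Σ(m=0 to 2) x[m] · y[(n-m) mod 3]

Computing each output sample:
(x ⊛ y)[0] = -4
(x ⊛ y)[1] = 6
(x ⊛ y)[2] = -2

x ⊛ y = [-4, 6, -2]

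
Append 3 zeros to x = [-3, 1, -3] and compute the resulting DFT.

Original 3-point DFT: [-5, -2.0000-3.4641i, -2.0000+3.4641i]
Zero-padded 6-point DFT provides frequency interpolation.

DFT_6([x, 0, ...]) = [-5, -1.0000+1.7321i, -2.0000-3.4641i, -7, -2.0000+3.4641i, -1.0000-1.7321i]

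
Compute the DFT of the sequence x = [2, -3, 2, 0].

X[k] = Σ(n=0 to 3) x[n] · ω_4^(nk)
where ω_4 = e^(-2πi/4)

Computing each X[k]:
X[0] = 1
X[1] = 3i
X[2] = 7
X[3] = -3i

X = [1, 3i, 7, -3i]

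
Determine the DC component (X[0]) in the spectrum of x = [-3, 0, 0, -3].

X[0] = Σ(n=0 to 3) x[n] · ω_4^0 = Σ x[n]
= (-3) + (0) + (0) + (-3)

X[0] = -6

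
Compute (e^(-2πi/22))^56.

Since ω_22^22 = 1, powers reduce modulo 22.
56 mod 22 = 12
So ω_22^56 = ω_22^12 = e^(-2πi·12/22)

ω_22^56 = ω_22^12 = -0.9595+0.2817i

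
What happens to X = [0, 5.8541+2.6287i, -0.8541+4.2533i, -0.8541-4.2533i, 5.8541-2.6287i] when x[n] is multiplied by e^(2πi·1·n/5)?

Modulation property: DFT(ω_5^(-1n)·x[n]) = X[(k-1) mod 5], so circularly shift X by 1 positions.

X[k-1] = [5.8541-2.6287i, 0, 5.8541+2.6287i, -0.8541+4.2533i, -0.8541-4.2533i]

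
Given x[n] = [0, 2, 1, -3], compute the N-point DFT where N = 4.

X[k] = Σ(n=0 to 3) x[n] · ω_4^(nk)
where ω_4 = e^(-2πi/4)

Computing each X[k]:
X[0] = 0
X[1] = -1-5i
X[2] = 2
X[3] = -1+5i

X = [0, -1-5i, 2, -1+5i]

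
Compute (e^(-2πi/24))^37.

Since ω_24^24 = 1, powers reduce modulo 24.
37 mod 24 = 13
So ω_24^37 = ω_24^13 = e^(-2πi·13/24)

ω_24^37 = ω_24^13 = -0.9659+0.2588i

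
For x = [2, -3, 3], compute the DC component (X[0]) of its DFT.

X[0] = Σ(n=0 to 2) x[n] · ω_3^0 = Σ x[n]
= (2) + (-3) + (3)

X[0] = 2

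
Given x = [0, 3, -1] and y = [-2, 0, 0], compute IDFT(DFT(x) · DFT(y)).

(x ⊛ y)[n] = Σ(m=0 to 2) x[m] · y[(n-m) mod 3]

Computing each output sample:
(x ⊛ y)[0] = 0
(x ⊛ y)[1] = -6
(x ⊛ y)[2] = 2

x ⊛ y = [0, -6, 2]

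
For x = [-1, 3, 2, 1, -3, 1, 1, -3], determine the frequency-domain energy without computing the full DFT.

Parseval: Σ|x[n]|² = (1/N)Σ|X[k]|², so Σ|X[k]|² = N·Σ|x[n]|² = 8·35.0000

Σ|X[k]|² = N·Σ|x[n]|² = 8·35.0000 = 280.0000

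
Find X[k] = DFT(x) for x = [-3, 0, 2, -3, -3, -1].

X[k] = Σ(n=0 to 5) x[n] · ω_6^(nk)
where ω_6 = e^(-2πi/6)

Computing each X[k]:
X[0] = -8
X[1] = -5.1962i
X[2] = -5.0000+3.4641i
X[3] = 0
X[4] = -5.0000-3.4641i
X[5] = 5.1962i

X = [-8, -5.1962i, -5.0000+3.4641i, 0, -5.0000-3.4641i, 5.1962i]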